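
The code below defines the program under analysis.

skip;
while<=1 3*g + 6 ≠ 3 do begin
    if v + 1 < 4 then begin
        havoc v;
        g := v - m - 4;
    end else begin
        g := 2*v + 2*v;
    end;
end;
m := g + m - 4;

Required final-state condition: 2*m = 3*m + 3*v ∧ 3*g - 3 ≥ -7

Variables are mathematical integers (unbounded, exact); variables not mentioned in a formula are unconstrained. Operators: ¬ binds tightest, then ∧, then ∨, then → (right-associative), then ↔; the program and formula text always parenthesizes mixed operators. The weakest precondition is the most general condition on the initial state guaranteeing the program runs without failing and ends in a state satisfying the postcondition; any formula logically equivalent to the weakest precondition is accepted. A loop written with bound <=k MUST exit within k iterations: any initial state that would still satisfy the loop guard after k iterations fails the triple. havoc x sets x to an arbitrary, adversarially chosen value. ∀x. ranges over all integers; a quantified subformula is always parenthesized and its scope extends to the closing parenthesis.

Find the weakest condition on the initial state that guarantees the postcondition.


Working backward. After the program, the postcondition 2*m = 3*m + 3*v ∧ 3*g - 3 ≥ -7 must hold; in canonical form it is m + 3*v = 0 ∧ 3*g ≥ -4.
Before m := g + m - 4: g + m + 3*v = 4 ∧ 3*g ≥ -4
Before the loop (bound <=1), unroll the exhaustion recursion (WP_0 = exit-now case; WP_j = one more guarded iteration, up to j = 1):
  WP_0: (¬(3*g ≠ -3)) ∧ g + m + 3*v = 4 ∧ 3*g ≥ -4
  WP_1: (3*g ≠ -3 → ((v < 3 → (∀v_1. ((¬(3*v_1 ≠ 3*m + 9)) ∧ 4*v_1 = 8 ∧ 3*v_1 ≥ 3*m + 8))) ∧ ((¬(v < 3)) → ((¬(12*v ≠ -3)) ∧ m + 7*v = 4 ∧ 12*v ≥ -4)))) ∧ ((¬(3*g ≠ -3)) → (g + m + 3*v = 4 ∧ 3*g ≥ -4))
So before the loop: (3*g ≠ -3 → ((v < 3 → (∀v_1. ((¬(3*v_1 ≠ 3*m + 9)) ∧ 4*v_1 = 8 ∧ 3*v_1 ≥ 3*m + 8))) ∧ ((¬(v < 3)) → ((¬(12*v ≠ -3)) ∧ m + 7*v = 4 ∧ 12*v ≥ -4)))) ∧ ((¬(3*g ≠ -3)) → (g + m + 3*v = 4 ∧ 3*g ≥ -4))
Before skip: (3*g ≠ -3 → ((v < 3 → (∀v_1. ((¬(3*v_1 ≠ 3*m + 9)) ∧ 4*v_1 = 8 ∧ 3*v_1 ≥ 3*m + 8))) ∧ ((¬(v < 3)) → ((¬(12*v ≠ -3)) ∧ m + 7*v = 4 ∧ 12*v ≥ -4)))) ∧ ((¬(3*g ≠ -3)) → (g + m + 3*v = 4 ∧ 3*g ≥ -4))
Answer: WP = (3*g ≠ -3 → ((v < 3 → (∀v_1. ((¬(3*v_1 ≠ 3*m + 9)) ∧ 4*v_1 = 8 ∧ 3*v_1 ≥ 3*m + 8))) ∧ ((¬(v < 3)) → ((¬(12*v ≠ -3)) ∧ m + 7*v = 4 ∧ 12*v ≥ -4)))) ∧ ((¬(3*g ≠ -3)) → (g + m + 3*v = 4 ∧ 3*g ≥ -4))


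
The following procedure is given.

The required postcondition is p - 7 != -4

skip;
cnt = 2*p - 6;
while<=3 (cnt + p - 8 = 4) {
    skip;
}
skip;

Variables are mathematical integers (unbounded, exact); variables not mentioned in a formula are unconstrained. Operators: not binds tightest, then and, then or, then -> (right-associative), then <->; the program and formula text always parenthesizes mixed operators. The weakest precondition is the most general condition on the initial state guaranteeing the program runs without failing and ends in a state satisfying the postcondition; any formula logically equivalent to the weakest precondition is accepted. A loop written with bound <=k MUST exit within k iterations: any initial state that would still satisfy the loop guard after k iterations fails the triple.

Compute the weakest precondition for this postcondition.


Working backward. After the program, the postcondition p - 7 != -4 must hold; in canonical form it is p != 3.
Before skip: p != 3
Before the loop (bound <=3), unroll the exhaustion recursion (WP_0 = exit-now case; WP_j = one more guarded iteration, up to j = 3):
  WP_0: (not (cnt + p = 12)) and p != 3
  WP_1: (cnt + p = 12 -> ((not (cnt + p = 12)) and p != 3)) and ((not (cnt + p = 12)) -> p != 3)
  WP_2: (cnt + p = 12 -> ((cnt + p = 12 -> ((not (cnt + p = 12)) and p != 3)) and ((not (cnt + p = 12)) -> p != 3))) and ((not (cnt + p = 12)) -> p != 3)
  WP_3: (cnt + p = 12 -> ((cnt + p = 12 -> ((cnt + p = 12 -> ((not (cnt + p = 12)) and p != 3)) and ((not (cnt + p = 12)) -> p != 3))) and ((not (cnt + p = 12)) -> p != 3))) and ((not (cnt + p = 12)) -> p != 3)
So before the loop: (cnt + p = 12 -> ((cnt + p = 12 -> ((cnt + p = 12 -> ((not (cnt + p = 12)) and p != 3)) and ((not (cnt + p = 12)) -> p != 3))) and ((not (cnt + p = 12)) -> p != 3))) and ((not (cnt + p = 12)) -> p != 3)
Before cnt := 2*p - 6: (3*p = 18 -> ((3*p = 18 -> ((3*p = 18 -> ((not (3*p = 18)) and p != 3)) and ((not (3*p = 18)) -> p != 3))) and ((not (3*p = 18)) -> p != 3))) and ((not (3*p = 18)) -> p != 3)
Before skip: (3*p = 18 -> ((3*p = 18 -> ((3*p = 18 -> ((not (3*p = 18)) and p != 3)) and ((not (3*p = 18)) -> p != 3))) and ((not (3*p = 18)) -> p != 3))) and ((not (3*p = 18)) -> p != 3)
Answer: WP = (3*p = 18 -> ((3*p = 18 -> ((3*p = 18 -> ((not (3*p = 18)) and p != 3)) and ((not (3*p = 18)) -> p != 3))) and ((not (3*p = 18)) -> p != 3))) and ((not (3*p = 18)) -> p != 3)


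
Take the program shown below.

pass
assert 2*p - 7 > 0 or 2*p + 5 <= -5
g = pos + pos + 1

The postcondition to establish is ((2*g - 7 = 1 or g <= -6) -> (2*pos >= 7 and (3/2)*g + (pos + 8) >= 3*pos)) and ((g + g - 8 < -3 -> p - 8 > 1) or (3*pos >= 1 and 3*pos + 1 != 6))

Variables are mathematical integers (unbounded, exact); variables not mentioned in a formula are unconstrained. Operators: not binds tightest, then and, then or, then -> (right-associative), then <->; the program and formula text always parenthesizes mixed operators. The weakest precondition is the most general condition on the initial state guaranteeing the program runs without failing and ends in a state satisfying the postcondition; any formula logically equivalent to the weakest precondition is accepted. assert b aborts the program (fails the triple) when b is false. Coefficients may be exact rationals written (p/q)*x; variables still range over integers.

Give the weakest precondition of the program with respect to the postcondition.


Working backward. After the program, the postcondition ((2*g - 7 = 1 or g <= -6) -> (2*pos >= 7 and (3/2)*g + (pos + 8) >= 3*pos)) and ((g + g - 8 < -3 -> p - 8 > 1) or (3*pos >= 1 and 3*pos + 1 != 6)) must hold; in canonical form it is ((2*g = 8 or g <= -6) -> (2*pos >= 7 and (3/2)*g >= 2*pos - 8)) and ((2*g < 5 -> p > 9) or (3*pos >= 1 and 3*pos != 5)).
Before g := pos + pos + 1: ((4*pos = 6 or 2*pos <= -7) -> (2*pos >= 7 and pos >= -19/2)) and ((4*pos < 3 -> p > 9) or (3*pos >= 1 and 3*pos != 5))
Before assert 2*p - 7 > 0 or 2*p + 5 <= -5: (2*p > 7 or 2*p <= -10) and ((4*pos = 6 or 2*pos <= -7) -> (2*pos >= 7 and pos >= -19/2)) and ((4*pos < 3 -> p > 9) or (3*pos >= 1 and 3*pos != 5))
Before skip: (2*p > 7 or 2*p <= -10) and ((4*pos = 6 or 2*pos <= -7) -> (2*pos >= 7 and pos >= -19/2)) and ((4*pos < 3 -> p > 9) or (3*pos >= 1 and 3*pos != 5))
Answer: WP = (2*p > 7 or 2*p <= -10) and ((4*pos = 6 or 2*pos <= -7) -> (2*pos >= 7 and pos >= -19/2)) and ((4*pos < 3 -> p > 9) or (3*pos >= 1 and 3*pos != 5))


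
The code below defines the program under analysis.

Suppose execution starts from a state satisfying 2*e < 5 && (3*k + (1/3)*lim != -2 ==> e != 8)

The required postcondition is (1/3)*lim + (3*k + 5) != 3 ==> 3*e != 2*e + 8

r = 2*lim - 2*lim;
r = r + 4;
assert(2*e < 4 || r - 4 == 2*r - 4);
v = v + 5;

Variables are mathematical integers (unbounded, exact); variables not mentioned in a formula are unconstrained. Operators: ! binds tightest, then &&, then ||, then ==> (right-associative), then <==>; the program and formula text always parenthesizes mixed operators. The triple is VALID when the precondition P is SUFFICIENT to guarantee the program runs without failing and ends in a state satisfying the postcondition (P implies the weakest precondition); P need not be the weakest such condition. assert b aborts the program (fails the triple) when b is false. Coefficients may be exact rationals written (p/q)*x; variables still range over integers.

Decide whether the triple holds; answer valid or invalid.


Working backward. After the program, the postcondition (1/3)*lim + (3*k + 5) != 3 ==> 3*e != 2*e + 8 must hold; in canonical form it is 3*k + (1/3)*lim != -2 ==> e != 8.
Before v := v + 5: 3*k + (1/3)*lim != -2 ==> e != 8
Before assert 2*e < 4 || r - 4 == 2*r - 4: (2*e < 4 || r == 0) && (3*k + (1/3)*lim != -2 ==> e != 8)
Before r := r + 4: (2*e < 4 || r == -4) && (3*k + (1/3)*lim != -2 ==> e != 8)
Before r := 2*lim - 2*lim: 2*e < 4 && (3*k + (1/3)*lim != -2 ==> e != 8)
The weakest precondition is 2*e < 4 && (3*k + (1/3)*lim != -2 ==> e != 8).
Check whether 2*e < 5 && (3*k + (1/3)*lim != -2 ==> e != 8) implies it.
Countermodel: at the initial state e = 2, k = 0, lim = -6, the precondition holds but the weakest precondition fails.
Answer: invalid


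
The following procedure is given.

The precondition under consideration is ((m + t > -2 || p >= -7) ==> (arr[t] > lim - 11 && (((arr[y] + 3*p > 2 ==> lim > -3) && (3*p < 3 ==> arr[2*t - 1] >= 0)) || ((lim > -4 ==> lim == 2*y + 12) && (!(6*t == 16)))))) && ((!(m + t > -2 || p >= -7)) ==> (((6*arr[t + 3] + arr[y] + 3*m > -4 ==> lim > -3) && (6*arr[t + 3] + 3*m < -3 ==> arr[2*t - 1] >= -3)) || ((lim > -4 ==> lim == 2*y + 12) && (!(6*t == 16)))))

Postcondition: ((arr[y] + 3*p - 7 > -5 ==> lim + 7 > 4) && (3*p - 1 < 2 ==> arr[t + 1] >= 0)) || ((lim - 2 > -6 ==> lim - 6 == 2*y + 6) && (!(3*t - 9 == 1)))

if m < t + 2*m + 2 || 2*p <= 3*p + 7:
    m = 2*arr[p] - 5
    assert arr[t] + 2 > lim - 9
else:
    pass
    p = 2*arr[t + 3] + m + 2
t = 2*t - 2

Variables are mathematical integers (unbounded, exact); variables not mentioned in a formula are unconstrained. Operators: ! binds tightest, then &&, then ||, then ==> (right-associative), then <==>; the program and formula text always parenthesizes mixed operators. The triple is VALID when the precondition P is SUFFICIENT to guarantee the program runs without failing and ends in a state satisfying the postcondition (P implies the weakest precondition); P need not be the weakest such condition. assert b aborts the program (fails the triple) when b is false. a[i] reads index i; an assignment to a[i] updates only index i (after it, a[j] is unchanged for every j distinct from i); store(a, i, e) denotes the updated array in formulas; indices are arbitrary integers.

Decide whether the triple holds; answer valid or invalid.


Working backward. After the program, the postcondition ((arr[y] + 3*p - 7 > -5 ==> lim + 7 > 4) && (3*p - 1 < 2 ==> arr[t + 1] >= 0)) || ((lim - 2 > -6 ==> lim - 6 == 2*y + 6) && (!(3*t - 9 == 1))) must hold; in canonical form it is ((arr[y] + 3*p > 2 ==> lim > -3) && (3*p < 3 ==> arr[t + 1] >= 0)) || ((lim > -4 ==> lim == 2*y + 12) && (!(3*t == 10))).
Before t := 2*t - 2: ((arr[y] + 3*p > 2 ==> lim > -3) && (3*p < 3 ==> arr[2*t - 1] >= 0)) || ((lim > -4 ==> lim == 2*y + 12) && (!(6*t == 16)))
Then branch requires arr[t] > lim - 11 && (((arr[y] + 3*p > 2 ==> lim > -3) && (3*p < 3 ==> arr[2*t - 1] >= 0)) || ((lim > -4 ==> lim == 2*y + 12) && (!(6*t == 16)))); else branch requires ((6*arr[t + 3] + arr[y] + 3*m > -4 ==> lim > -3) && (6*arr[t + 3] + 3*m < -3 ==> arr[2*t - 1] >= 0)) || ((lim > -4 ==> lim == 2*y + 12) && (!(6*t == 16))).
Before the if: ((m + t > -2 || p >= -7) ==> (arr[t] > lim - 11 && (((arr[y] + 3*p > 2 ==> lim > -3) && (3*p < 3 ==> arr[2*t - 1] >= 0)) || ((lim > -4 ==> lim == 2*y + 12) && (!(6*t == 16)))))) && ((!(m + t > -2 || p >= -7)) ==> (((6*arr[t + 3] + arr[y] + 3*m > -4 ==> lim > -3) && (6*arr[t + 3] + 3*m < -3 ==> arr[2*t - 1] >= 0)) || ((lim > -4 ==> lim == 2*y + 12) && (!(6*t == 16)))))
The weakest precondition is ((m + t > -2 || p >= -7) ==> (arr[t] > lim - 11 && (((arr[y] + 3*p > 2 ==> lim > -3) && (3*p < 3 ==> arr[2*t - 1] >= 0)) || ((lim > -4 ==> lim == 2*y + 12) && (!(6*t == 16)))))) && ((!(m + t > -2 || p >= -7)) ==> (((6*arr[t + 3] + arr[y] + 3*m > -4 ==> lim > -3) && (6*arr[t + 3] + 3*m < -3 ==> arr[2*t - 1] >= 0)) || ((lim > -4 ==> lim == 2*y + 12) && (!(6*t == 16))))).
Check whether ((m + t > -2 || p >= -7) ==> (arr[t] > lim - 11 && (((arr[y] + 3*p > 2 ==> lim > -3) && (3*p < 3 ==> arr[2*t - 1] >= 0)) || ((lim > -4 ==> lim == 2*y + 12) && (!(6*t == 16)))))) && ((!(m + t > -2 || p >= -7)) ==> (((6*arr[t + 3] + arr[y] + 3*m > -4 ==> lim > -3) && (6*arr[t + 3] + 3*m < -3 ==> arr[2*t - 1] >= -3)) || ((lim > -4 ==> lim == 2*y + 12) && (!(6*t == 16))))) implies it.
Countermodel: at the initial state arr = {[-5] = -1, [-2] = -1, [0] = -1, [1] = -1, elsewhere -1}, lim = 0, m = 0, p = -8, t = -2, y = 0, the precondition holds but the weakest precondition fails.
Answer: invalid


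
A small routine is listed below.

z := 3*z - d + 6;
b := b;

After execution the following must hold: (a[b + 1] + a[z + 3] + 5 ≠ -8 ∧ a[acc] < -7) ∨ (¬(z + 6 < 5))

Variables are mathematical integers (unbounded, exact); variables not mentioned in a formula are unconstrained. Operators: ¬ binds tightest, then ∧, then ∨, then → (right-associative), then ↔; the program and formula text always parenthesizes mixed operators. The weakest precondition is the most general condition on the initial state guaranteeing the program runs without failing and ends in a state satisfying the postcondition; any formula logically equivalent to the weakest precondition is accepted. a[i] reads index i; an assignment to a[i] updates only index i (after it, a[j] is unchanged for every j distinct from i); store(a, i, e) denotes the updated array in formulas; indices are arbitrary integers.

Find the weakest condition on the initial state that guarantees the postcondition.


Working backward. After the program, the postcondition (a[b + 1] + a[z + 3] + 5 ≠ -8 ∧ a[acc] < -7) ∨ (¬(z + 6 < 5)) must hold; in canonical form it is (a[b + 1] + a[z + 3] ≠ -13 ∧ a[acc] < -7) ∨ (¬(z < -1)).
Before b := b: (a[b + 1] + a[z + 3] ≠ -13 ∧ a[acc] < -7) ∨ (¬(z < -1))
Before z := 3*z - d + 6: (a[-d + 3*z + 9] + a[b + 1] ≠ -13 ∧ a[acc] < -7) ∨ (¬(3*z < d - 7))
Answer: WP = (a[-d + 3*z + 9] + a[b + 1] ≠ -13 ∧ a[acc] < -7) ∨ (¬(3*z < d - 7))


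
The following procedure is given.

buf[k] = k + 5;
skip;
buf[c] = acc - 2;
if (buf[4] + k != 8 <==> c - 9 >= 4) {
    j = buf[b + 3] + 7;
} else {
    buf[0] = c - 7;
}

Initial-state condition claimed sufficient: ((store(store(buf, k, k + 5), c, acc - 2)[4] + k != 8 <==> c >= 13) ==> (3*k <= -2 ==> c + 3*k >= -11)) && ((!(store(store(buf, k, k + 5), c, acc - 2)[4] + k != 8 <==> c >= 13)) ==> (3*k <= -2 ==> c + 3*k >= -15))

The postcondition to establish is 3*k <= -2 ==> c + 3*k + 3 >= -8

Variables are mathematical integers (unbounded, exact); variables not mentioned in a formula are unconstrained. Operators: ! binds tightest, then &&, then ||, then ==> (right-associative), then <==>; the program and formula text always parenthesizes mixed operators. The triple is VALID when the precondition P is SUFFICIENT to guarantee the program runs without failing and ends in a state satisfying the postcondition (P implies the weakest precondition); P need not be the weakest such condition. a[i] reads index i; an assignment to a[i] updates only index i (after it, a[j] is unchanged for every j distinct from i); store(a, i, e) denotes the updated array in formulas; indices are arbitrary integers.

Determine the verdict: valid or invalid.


Working backward. After the program, the postcondition 3*k <= -2 ==> c + 3*k + 3 >= -8 must hold; in canonical form it is 3*k <= -2 ==> c + 3*k >= -11.
Then branch requires 3*k <= -2 ==> c + 3*k >= -11; else branch requires 3*k <= -2 ==> c + 3*k >= -11.
Before the if: ((buf[4] + k != 8 <==> c >= 13) ==> (3*k <= -2 ==> c + 3*k >= -11)) && ((!(buf[4] + k != 8 <==> c >= 13)) ==> (3*k <= -2 ==> c + 3*k >= -11))
Before buf[c] := acc - 2: ((store(buf, c, acc - 2)[4] + k != 8 <==> c >= 13) ==> (3*k <= -2 ==> c + 3*k >= -11)) && ((!(store(buf, c, acc - 2)[4] + k != 8 <==> c >= 13)) ==> (3*k <= -2 ==> c + 3*k >= -11))
Before skip: ((store(buf, c, acc - 2)[4] + k != 8 <==> c >= 13) ==> (3*k <= -2 ==> c + 3*k >= -11)) && ((!(store(buf, c, acc - 2)[4] + k != 8 <==> c >= 13)) ==> (3*k <= -2 ==> c + 3*k >= -11))
Before buf[k] := k + 5: ((store(store(buf, k, k + 5), c, acc - 2)[4] + k != 8 <==> c >= 13) ==> (3*k <= -2 ==> c + 3*k >= -11)) && ((!(store(store(buf, k, k + 5), c, acc - 2)[4] + k != 8 <==> c >= 13)) ==> (3*k <= -2 ==> c + 3*k >= -11))
The weakest precondition is ((store(store(buf, k, k + 5), c, acc - 2)[4] + k != 8 <==> c >= 13) ==> (3*k <= -2 ==> c + 3*k >= -11)) && ((!(store(store(buf, k, k + 5), c, acc - 2)[4] + k != 8 <==> c >= 13)) ==> (3*k <= -2 ==> c + 3*k >= -11)).
Check whether ((store(store(buf, k, k + 5), c, acc - 2)[4] + k != 8 <==> c >= 13) ==> (3*k <= -2 ==> c + 3*k >= -11)) && ((!(store(store(buf, k, k + 5), c, acc - 2)[4] + k != 8 <==> c >= 13)) ==> (3*k <= -2 ==> c + 3*k >= -15)) implies it.
Countermodel: at the initial state acc = 9, buf = {[-4] = 6, [0] = 6, [4] = 0, elsewhere 6}, c = 0, k = -4, the precondition holds but the weakest precondition fails.
Answer: invalid


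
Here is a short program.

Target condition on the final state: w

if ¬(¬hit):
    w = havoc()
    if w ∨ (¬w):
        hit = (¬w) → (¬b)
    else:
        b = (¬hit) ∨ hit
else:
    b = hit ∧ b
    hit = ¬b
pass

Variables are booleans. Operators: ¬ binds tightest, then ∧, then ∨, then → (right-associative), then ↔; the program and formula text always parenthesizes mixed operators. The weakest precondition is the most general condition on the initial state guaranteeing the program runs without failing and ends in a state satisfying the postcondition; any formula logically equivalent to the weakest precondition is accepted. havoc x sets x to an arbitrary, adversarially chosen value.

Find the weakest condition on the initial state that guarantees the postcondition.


Working backward. After the program, w must hold.
Before skip: w
Then branch requires false; else branch requires w.
Before the if: (¬hit) ∧ ((¬hit) → w)
Answer: WP = (¬hit) ∧ ((¬hit) → w)


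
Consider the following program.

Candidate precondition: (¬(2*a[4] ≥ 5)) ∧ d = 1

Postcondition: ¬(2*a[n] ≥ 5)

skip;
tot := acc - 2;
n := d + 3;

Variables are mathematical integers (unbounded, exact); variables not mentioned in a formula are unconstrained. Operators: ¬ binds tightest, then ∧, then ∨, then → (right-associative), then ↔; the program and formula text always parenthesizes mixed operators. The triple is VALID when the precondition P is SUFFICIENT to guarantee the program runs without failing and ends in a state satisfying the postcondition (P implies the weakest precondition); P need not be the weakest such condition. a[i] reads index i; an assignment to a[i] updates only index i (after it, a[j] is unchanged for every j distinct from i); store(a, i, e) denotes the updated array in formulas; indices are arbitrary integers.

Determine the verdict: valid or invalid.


Working backward. After the program, ¬(2*a[n] ≥ 5) must hold.
Before n := d + 3: ¬(2*a[d + 3] ≥ 5)
Before tot := acc - 2: ¬(2*a[d + 3] ≥ 5)
Before skip: ¬(2*a[d + 3] ≥ 5)
The weakest precondition is ¬(2*a[d + 3] ≥ 5).
Check whether (¬(2*a[4] ≥ 5)) ∧ d = 1 implies it.
Every state satisfying the precondition satisfies the weakest precondition: the implication holds.
Answer: valid


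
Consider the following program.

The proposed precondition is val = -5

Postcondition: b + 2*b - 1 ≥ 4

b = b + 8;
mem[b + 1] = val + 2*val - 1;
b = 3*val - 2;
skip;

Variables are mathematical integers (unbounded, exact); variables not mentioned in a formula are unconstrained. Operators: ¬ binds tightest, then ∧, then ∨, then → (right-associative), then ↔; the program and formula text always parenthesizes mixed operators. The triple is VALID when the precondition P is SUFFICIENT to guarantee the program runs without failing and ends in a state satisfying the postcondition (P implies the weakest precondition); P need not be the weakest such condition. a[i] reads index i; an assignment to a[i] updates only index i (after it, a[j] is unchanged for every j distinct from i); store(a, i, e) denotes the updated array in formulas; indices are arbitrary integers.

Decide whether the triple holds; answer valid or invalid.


Working backward. After the program, the postcondition b + 2*b - 1 ≥ 4 must hold; in canonical form it is 3*b ≥ 5.
Before skip: 3*b ≥ 5
Before b := 3*val - 2: 9*val ≥ 11
Before mem[b + 1] := val + 2*val - 1: 9*val ≥ 11
Before b := b + 8: 9*val ≥ 11
The weakest precondition is 9*val ≥ 11.
Check whether val = -5 implies it.
Countermodel: at the initial state val = -5, the precondition holds but the weakest precondition fails.
Answer: invalid


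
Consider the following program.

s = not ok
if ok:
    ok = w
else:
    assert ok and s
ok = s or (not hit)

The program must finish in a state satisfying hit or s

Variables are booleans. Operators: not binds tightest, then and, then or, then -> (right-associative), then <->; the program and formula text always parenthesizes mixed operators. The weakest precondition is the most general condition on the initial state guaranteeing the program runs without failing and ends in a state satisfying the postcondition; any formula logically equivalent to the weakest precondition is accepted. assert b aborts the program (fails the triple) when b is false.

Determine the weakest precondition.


Working backward. After the program, hit or s must hold.
Before ok := s or (not hit): hit or s
Then branch requires hit or s; else branch requires ok and s and (hit or s).
Before the if: (ok -> (hit or s)) and ((not ok) -> (ok and s and (hit or s)))
Before s := not ok: (ok -> (hit or (not ok))) and ok
Answer: WP = (ok -> (hit or (not ok))) and ok


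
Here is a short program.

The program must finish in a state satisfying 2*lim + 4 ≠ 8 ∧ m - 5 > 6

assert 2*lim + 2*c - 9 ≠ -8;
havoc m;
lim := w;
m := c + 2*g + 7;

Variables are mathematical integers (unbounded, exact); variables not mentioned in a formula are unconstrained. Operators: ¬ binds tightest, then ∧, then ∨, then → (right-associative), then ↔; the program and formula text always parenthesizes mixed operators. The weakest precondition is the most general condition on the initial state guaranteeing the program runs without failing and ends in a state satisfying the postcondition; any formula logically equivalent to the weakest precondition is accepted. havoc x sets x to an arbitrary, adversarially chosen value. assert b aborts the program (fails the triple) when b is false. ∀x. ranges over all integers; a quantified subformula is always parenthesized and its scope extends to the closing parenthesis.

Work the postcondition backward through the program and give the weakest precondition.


Working backward. After the program, the postcondition 2*lim + 4 ≠ 8 ∧ m - 5 > 6 must hold; in canonical form it is 2*lim ≠ 4 ∧ m > 11.
Before m := c + 2*g + 7: 2*lim ≠ 4 ∧ c + 2*g > 4
Before lim := w: 2*w ≠ 4 ∧ c + 2*g > 4
Before havoc m: 2*w ≠ 4 ∧ c + 2*g > 4
Before assert 2*lim + 2*c - 9 ≠ -8: 2*c + 2*lim ≠ 1 ∧ 2*w ≠ 4 ∧ c + 2*g > 4
Answer: WP = 2*c + 2*lim ≠ 1 ∧ 2*w ≠ 4 ∧ c + 2*g > 4


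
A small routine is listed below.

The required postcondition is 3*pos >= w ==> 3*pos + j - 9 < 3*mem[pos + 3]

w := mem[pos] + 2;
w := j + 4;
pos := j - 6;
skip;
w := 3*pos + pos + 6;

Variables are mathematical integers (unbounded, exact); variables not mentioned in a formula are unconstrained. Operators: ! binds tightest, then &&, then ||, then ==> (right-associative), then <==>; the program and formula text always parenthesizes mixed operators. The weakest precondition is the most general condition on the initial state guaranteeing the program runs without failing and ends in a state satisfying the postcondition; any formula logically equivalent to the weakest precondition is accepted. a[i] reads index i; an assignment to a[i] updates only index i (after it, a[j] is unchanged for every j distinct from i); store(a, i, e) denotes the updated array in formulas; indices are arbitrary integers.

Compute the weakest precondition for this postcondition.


Working backward. After the program, the postcondition 3*pos >= w ==> 3*pos + j - 9 < 3*mem[pos + 3] must hold; in canonical form it is 3*pos >= w ==> j + 3*pos < 3*mem[pos + 3] + 9.
Before w := 3*pos + pos + 6: pos <= -6 ==> j + 3*pos < 3*mem[pos + 3] + 9
Before skip: pos <= -6 ==> j + 3*pos < 3*mem[pos + 3] + 9
Before pos := j - 6: j <= 0 ==> 4*j < 3*mem[j - 3] + 27
Before w := j + 4: j <= 0 ==> 4*j < 3*mem[j - 3] + 27
Before w := mem[pos] + 2: j <= 0 ==> 4*j < 3*mem[j - 3] + 27
Answer: WP = j <= 0 ==> 4*j < 3*mem[j - 3] + 27


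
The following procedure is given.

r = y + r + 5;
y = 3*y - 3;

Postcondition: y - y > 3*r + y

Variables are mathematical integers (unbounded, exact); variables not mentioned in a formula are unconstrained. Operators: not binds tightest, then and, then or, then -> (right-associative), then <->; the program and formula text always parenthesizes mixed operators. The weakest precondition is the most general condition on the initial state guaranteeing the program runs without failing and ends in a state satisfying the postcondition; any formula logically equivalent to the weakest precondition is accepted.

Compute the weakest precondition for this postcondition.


Working backward. After the program, the postcondition y - y > 3*r + y must hold; in canonical form it is 3*r + y < 0.
Before y := 3*y - 3: 3*r + 3*y < 3
Before r := y + r + 5: 3*r + 6*y < -12
Answer: WP = 3*r + 6*y < -12


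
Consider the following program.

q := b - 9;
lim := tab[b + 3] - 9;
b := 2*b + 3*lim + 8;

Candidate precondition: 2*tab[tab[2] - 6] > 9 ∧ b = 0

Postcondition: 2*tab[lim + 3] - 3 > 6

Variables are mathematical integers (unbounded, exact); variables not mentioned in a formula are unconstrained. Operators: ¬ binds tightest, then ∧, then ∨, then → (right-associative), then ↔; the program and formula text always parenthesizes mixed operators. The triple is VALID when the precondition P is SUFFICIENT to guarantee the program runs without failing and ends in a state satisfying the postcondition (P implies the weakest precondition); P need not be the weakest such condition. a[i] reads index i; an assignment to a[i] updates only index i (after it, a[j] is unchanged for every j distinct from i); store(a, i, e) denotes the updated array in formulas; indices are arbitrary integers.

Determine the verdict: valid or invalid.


Working backward. After the program, the postcondition 2*tab[lim + 3] - 3 > 6 must hold; in canonical form it is 2*tab[lim + 3] > 9.
Before b := 2*b + 3*lim + 8: 2*tab[lim + 3] > 9
Before lim := tab[b + 3] - 9: 2*tab[tab[b + 3] - 6] > 9
Before q := b - 9: 2*tab[tab[b + 3] - 6] > 9
The weakest precondition is 2*tab[tab[b + 3] - 6] > 9.
Check whether 2*tab[tab[2] - 6] > 9 ∧ b = 0 implies it.
Countermodel: at the initial state b = 0, tab = {[-6] = 5, [2] = 0, [3] = 17422, [17416] = -15215, elsewhere 17422}, the precondition holds but the weakest precondition fails.
Answer: invalid


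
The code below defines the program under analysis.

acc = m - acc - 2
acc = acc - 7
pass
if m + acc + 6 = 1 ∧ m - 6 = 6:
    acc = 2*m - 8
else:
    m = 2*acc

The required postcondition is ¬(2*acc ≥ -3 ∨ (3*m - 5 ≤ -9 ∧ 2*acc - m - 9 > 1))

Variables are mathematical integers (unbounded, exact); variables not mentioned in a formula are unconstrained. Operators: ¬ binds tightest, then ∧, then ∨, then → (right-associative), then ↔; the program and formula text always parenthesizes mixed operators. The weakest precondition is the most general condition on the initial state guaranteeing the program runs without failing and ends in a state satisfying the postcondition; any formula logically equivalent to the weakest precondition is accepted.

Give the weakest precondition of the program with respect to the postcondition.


Working backward. After the program, the postcondition ¬(2*acc ≥ -3 ∨ (3*m - 5 ≤ -9 ∧ 2*acc - m - 9 > 1)) must hold; in canonical form it is ¬(2*acc ≥ -3 ∨ (3*m ≤ -4 ∧ 2*acc > m + 10)).
Then branch requires ¬(4*m ≥ 13 ∨ (3*m ≤ -4 ∧ 3*m > 26)); else branch requires ¬(2*acc ≥ -3).
Before the if: ((acc + m = -5 ∧ m = 12) → (¬(4*m ≥ 13 ∨ (3*m ≤ -4 ∧ 3*m > 26)))) ∧ ((¬(acc + m = -5 ∧ m = 12)) → (¬(2*acc ≥ -3)))
Before skip: ((acc + m = -5 ∧ m = 12) → (¬(4*m ≥ 13 ∨ (3*m ≤ -4 ∧ 3*m > 26)))) ∧ ((¬(acc + m = -5 ∧ m = 12)) → (¬(2*acc ≥ -3)))
Before acc := acc - 7: ((acc + m = 2 ∧ m = 12) → (¬(4*m ≥ 13 ∨ (3*m ≤ -4 ∧ 3*m > 26)))) ∧ ((¬(acc + m = 2 ∧ m = 12)) → (¬(2*acc ≥ 11)))
Before acc := m - acc - 2: ((2*m = acc + 4 ∧ m = 12) → (¬(4*m ≥ 13 ∨ (3*m ≤ -4 ∧ 3*m > 26)))) ∧ ((¬(2*m = acc + 4 ∧ m = 12)) → (¬(2*m ≥ 2*acc + 15)))
Answer: WP = ((2*m = acc + 4 ∧ m = 12) → (¬(4*m ≥ 13 ∨ (3*m ≤ -4 ∧ 3*m > 26)))) ∧ ((¬(2*m = acc + 4 ∧ m = 12)) → (¬(2*m ≥ 2*acc + 15)))


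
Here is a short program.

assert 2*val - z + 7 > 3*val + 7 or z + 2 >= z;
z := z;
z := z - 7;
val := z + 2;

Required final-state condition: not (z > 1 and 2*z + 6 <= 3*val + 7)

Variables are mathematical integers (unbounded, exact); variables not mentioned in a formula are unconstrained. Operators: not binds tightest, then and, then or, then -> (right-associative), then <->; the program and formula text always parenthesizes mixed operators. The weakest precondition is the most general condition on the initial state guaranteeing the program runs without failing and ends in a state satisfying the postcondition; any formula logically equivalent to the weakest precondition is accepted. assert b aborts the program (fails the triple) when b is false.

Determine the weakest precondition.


Working backward. After the program, the postcondition not (z > 1 and 2*z + 6 <= 3*val + 7) must hold; in canonical form it is not (z > 1 and 2*z <= 3*val + 1).
Before val := z + 2: not (z > 1 and z >= -7)
Before z := z - 7: not (z > 8 and z >= 0)
Before z := z: not (z > 8 and z >= 0)
Before assert 2*val - z + 7 > 3*val + 7 or z + 2 >= z: not (z > 8 and z >= 0)
Answer: WP = not (z > 8 and z >= 0)


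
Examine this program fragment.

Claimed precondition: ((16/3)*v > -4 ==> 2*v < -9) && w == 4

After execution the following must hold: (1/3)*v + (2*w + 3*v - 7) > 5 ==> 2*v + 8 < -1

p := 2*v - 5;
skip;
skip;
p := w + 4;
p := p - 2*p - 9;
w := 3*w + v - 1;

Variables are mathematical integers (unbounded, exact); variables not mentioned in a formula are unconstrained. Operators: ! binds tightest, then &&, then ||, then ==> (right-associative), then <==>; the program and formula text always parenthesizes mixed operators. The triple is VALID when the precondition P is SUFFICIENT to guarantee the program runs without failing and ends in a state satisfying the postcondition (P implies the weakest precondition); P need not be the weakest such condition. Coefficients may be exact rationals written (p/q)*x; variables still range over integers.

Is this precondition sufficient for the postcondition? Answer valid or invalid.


Working backward. After the program, the postcondition (1/3)*v + (2*w + 3*v - 7) > 5 ==> 2*v + 8 < -1 must hold; in canonical form it is (10/3)*v + 2*w > 12 ==> 2*v < -9.
Before w := 3*w + v - 1: (16/3)*v + 6*w > 14 ==> 2*v < -9
Before p := p - 2*p - 9: (16/3)*v + 6*w > 14 ==> 2*v < -9
Before p := w + 4: (16/3)*v + 6*w > 14 ==> 2*v < -9
Before skip: (16/3)*v + 6*w > 14 ==> 2*v < -9
Before skip: (16/3)*v + 6*w > 14 ==> 2*v < -9
Before p := 2*v - 5: (16/3)*v + 6*w > 14 ==> 2*v < -9
The weakest precondition is (16/3)*v + 6*w > 14 ==> 2*v < -9.
Check whether ((16/3)*v > -4 ==> 2*v < -9) && w == 4 implies it.
Countermodel: at the initial state v = -1, w = 4, the precondition holds but the weakest precondition fails.
Answer: invalid


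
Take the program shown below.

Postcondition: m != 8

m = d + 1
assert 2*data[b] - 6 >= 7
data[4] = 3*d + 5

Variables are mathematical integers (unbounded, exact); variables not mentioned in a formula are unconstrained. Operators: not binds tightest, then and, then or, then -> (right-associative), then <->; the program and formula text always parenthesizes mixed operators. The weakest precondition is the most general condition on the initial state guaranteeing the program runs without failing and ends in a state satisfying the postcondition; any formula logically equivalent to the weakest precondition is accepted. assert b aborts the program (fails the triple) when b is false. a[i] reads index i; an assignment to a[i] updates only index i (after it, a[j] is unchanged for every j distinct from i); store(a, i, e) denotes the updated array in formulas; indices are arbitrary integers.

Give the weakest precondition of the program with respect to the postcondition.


Working backward. After the program, m != 8 must hold.
Before data[4] := 3*d + 5: m != 8
Before assert 2*data[b] - 6 >= 7: 2*data[b] >= 13 and m != 8
Before m := d + 1: 2*data[b] >= 13 and d != 7
Answer: WP = 2*data[b] >= 13 and d != 7


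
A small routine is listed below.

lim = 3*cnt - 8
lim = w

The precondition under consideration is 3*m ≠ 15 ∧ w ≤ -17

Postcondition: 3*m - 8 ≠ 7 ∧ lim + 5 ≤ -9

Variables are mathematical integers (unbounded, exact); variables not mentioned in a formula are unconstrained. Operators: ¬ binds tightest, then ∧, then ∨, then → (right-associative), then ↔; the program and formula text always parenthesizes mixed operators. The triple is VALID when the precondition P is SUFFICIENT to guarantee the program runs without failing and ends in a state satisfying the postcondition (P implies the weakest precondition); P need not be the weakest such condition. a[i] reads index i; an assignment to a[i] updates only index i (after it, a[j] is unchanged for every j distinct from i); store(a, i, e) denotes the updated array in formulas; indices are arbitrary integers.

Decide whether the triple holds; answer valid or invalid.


Working backward. After the program, the postcondition 3*m - 8 ≠ 7 ∧ lim + 5 ≤ -9 must hold; in canonical form it is 3*m ≠ 15 ∧ lim ≤ -14.
Before lim := w: 3*m ≠ 15 ∧ w ≤ -14
Before lim := 3*cnt - 8: 3*m ≠ 15 ∧ w ≤ -14
The weakest precondition is 3*m ≠ 15 ∧ w ≤ -14.
Check whether 3*m ≠ 15 ∧ w ≤ -17 implies it.
Every state satisfying the precondition satisfies the weakest precondition: the implication holds.
Answer: valid


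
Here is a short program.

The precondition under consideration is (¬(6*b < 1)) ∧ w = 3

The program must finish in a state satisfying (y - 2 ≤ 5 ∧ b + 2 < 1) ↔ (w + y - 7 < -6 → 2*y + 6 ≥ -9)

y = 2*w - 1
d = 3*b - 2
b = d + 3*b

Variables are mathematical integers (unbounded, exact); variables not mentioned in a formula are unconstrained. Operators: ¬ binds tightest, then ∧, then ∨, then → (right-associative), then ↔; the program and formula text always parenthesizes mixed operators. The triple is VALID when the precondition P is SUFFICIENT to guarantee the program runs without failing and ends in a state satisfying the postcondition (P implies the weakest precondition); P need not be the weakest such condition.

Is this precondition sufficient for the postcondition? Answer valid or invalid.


Working backward. After the program, the postcondition (y - 2 ≤ 5 ∧ b + 2 < 1) ↔ (w + y - 7 < -6 → 2*y + 6 ≥ -9) must hold; in canonical form it is (y ≤ 7 ∧ b < -1) ↔ (w + y < 1 → 2*y ≥ -15).
Before b := d + 3*b: (y ≤ 7 ∧ 3*b + d < -1) ↔ (w + y < 1 → 2*y ≥ -15)
Before d := 3*b - 2: (y ≤ 7 ∧ 6*b < 1) ↔ (w + y < 1 → 2*y ≥ -15)
Before y := 2*w - 1: (2*w ≤ 8 ∧ 6*b < 1) ↔ (3*w < 2 → 4*w ≥ -13)
The weakest precondition is (2*w ≤ 8 ∧ 6*b < 1) ↔ (3*w < 2 → 4*w ≥ -13).
Check whether (¬(6*b < 1)) ∧ w = 3 implies it.
Countermodel: at the initial state b = 1, w = 3, the precondition holds but the weakest precondition fails.
Answer: invalid


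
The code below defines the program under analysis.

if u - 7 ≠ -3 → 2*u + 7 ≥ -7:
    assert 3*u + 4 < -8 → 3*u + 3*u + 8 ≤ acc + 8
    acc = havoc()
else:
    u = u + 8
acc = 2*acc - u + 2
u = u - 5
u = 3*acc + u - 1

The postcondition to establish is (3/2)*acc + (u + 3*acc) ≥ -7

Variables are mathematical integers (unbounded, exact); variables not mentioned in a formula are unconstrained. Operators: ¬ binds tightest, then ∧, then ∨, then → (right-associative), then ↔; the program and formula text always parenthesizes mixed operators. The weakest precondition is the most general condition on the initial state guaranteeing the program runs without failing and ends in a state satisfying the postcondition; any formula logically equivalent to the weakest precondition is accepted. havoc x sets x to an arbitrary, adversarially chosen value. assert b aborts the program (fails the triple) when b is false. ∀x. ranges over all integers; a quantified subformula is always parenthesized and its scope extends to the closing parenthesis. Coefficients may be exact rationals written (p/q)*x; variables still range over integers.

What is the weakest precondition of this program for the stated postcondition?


Working backward. After the program, the postcondition (3/2)*acc + (u + 3*acc) ≥ -7 must hold; in canonical form it is (9/2)*acc + u ≥ -7.
Before u := 3*acc + u - 1: (15/2)*acc + u ≥ -6
Before u := u - 5: (15/2)*acc + u ≥ -1
Before acc := 2*acc - u + 2: 15*acc ≥ (13/2)*u - 16
Then branch requires (3*u < -12 → 6*u ≤ acc) ∧ (∀acc_1. 15*acc_1 ≥ (13/2)*u - 16); else branch requires 15*acc ≥ (13/2)*u + 36.
Before the if: ((u ≠ 4 → 2*u ≥ -14) → ((3*u < -12 → 6*u ≤ acc) ∧ (∀acc_1. 15*acc_1 ≥ (13/2)*u - 16))) ∧ ((¬(u ≠ 4 → 2*u ≥ -14)) → 15*acc ≥ (13/2)*u + 36)
Answer: WP = ((u ≠ 4 → 2*u ≥ -14) → ((3*u < -12 → 6*u ≤ acc) ∧ (∀acc_1. 15*acc_1 ≥ (13/2)*u - 16))) ∧ ((¬(u ≠ 4 → 2*u ≥ -14)) → 15*acc ≥ (13/2)*u + 36)


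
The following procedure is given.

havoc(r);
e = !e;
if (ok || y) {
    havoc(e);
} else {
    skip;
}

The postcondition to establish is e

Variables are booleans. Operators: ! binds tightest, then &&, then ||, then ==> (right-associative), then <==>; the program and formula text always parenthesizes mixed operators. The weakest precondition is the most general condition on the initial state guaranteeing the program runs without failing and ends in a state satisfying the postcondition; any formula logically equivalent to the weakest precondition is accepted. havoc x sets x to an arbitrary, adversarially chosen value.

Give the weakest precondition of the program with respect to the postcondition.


Working backward. After the program, e must hold.
Then branch requires false; else branch requires e.
Before the if: (!(ok || y)) && ((!(ok || y)) ==> e)
Before e := !e: (!(ok || y)) && ((!(ok || y)) ==> (!e))
Before havoc r: (!(ok || y)) && ((!(ok || y)) ==> (!e))
Answer: WP = (!(ok || y)) && ((!(ok || y)) ==> (!e))


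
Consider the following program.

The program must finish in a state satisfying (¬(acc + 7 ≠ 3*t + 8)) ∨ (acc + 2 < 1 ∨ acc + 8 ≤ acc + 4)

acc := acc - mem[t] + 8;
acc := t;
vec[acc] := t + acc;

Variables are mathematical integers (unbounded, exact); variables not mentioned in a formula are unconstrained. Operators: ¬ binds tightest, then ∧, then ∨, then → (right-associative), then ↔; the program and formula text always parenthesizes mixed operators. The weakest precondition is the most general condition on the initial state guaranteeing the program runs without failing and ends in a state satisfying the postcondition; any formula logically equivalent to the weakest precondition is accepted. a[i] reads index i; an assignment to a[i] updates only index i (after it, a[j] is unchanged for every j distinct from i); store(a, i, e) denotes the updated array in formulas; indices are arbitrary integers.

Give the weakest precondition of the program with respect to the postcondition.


Working backward. After the program, the postcondition (¬(acc + 7 ≠ 3*t + 8)) ∨ (acc + 2 < 1 ∨ acc + 8 ≤ acc + 4) must hold; in canonical form it is (¬(acc ≠ 3*t + 1)) ∨ acc < -1.
Before vec[acc] := t + acc: (¬(acc ≠ 3*t + 1)) ∨ acc < -1
Before acc := t: (¬(2*t ≠ -1)) ∨ t < -1
Before acc := acc - mem[t] + 8: (¬(2*t ≠ -1)) ∨ t < -1
Answer: WP = (¬(2*t ≠ -1)) ∨ t < -1
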